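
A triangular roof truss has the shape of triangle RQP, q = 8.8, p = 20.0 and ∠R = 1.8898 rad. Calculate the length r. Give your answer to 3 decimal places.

24.245

By the law of cosines, r² = q² + p² − 2·q·p·cos R = 587.83, so r ≈ 24.245.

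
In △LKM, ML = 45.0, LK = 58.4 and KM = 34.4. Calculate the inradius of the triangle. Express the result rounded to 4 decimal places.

Semiperimeter s = (34.4 + 45 + 58.4)/2 = 68.9.
Heron's formula: area = √(68.9·34.5·23.9·10.5) ≈ 772.35.
Inradius = area/s = 772.35/68.9 ≈ 11.21.

r ≈ 11.2097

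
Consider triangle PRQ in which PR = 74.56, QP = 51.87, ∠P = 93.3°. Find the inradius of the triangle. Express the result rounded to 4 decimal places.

By the law of cosines, RQ² = QP² + PR² − 2·QP·PR·cos P = 8694.9, so RQ ≈ 93.247.
Area = ½·QP·PR·sin P ≈ 1930.5.
Semiperimeter s = (93.247+51.87+74.56)/2 = 109.84.
Inradius = area/s = 1930.5/109.84 ≈ 17.576.

17.5759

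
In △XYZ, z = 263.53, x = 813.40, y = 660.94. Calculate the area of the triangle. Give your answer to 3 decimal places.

Semiperimeter s = (813.4 + 660.94 + 263.53)/2 = 868.94.
Heron's formula: area = √(868.94·55.535·208·605.41) ≈ 77952.

area ≈ 77951.860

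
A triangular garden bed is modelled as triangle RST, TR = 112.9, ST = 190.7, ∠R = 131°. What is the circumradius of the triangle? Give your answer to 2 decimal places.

Law of sines: sin S = TR·sin R/ST ≈ 0.44681.
Since ST ≥ TR, only the acute value applies: ∠S ≈ 26.54°.
Then ∠T = 180° − ∠R − ∠S ≈ 22.46°.
Law of sines gives RS = ST·sin T/sin R ≈ 96.537.
Circumradius = ST/(2 sin R) ≈ 126.34.

126.34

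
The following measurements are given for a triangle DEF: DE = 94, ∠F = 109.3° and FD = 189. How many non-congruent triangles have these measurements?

FD·sin F = 189·sin(109.3°) ≈ 178.4.
Since ∠F is not acute, a triangle exists only if DE > FD; here DE ≤ FD, so there is no triangle.

0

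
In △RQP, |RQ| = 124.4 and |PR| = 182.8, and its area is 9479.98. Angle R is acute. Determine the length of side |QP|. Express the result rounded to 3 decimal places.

154.208

From area = ½·|PR|·|RQ|·sin R, we get sin R = 2·area/(|PR|·|RQ|) ≈ 0.83376.
Taking the acute solution, ∠R ≈ 56.49°.
Law of cosines then gives |QP| ≈ 154.21.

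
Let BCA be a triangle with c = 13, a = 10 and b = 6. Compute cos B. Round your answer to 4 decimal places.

0.8962

By the law of cosines, cos B = (c² + a² − b²) / (2·c·a) ≈ 0.89615, so ∠B ≈ 0.460 rad.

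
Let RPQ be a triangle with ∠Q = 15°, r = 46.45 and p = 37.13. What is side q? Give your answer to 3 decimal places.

14.297

By the law of cosines, q² = r² + p² − 2·r·p·cos Q = 204.4, so q ≈ 14.297.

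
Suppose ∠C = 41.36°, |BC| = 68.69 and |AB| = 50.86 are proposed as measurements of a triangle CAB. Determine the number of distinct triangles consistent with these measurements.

2

|BC|·sin C = 68.69·sin(41.36°) ≈ 45.39.
Since |BC| sin C < |AB| < |BC| (45.39 < 50.86 < 68.69), two triangles exist.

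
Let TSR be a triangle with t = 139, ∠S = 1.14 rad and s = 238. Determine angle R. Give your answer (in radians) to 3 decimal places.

Law of sines: sin T = t·sin S/s ≈ 0.53067.
Since s ≥ t, only the acute value applies: ∠T ≈ 0.559 rad.
Then ∠R = π − ∠S − ∠T ≈ 1.442 rad.

1.442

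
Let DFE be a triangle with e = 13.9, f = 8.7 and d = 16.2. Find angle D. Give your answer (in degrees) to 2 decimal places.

∠D ≈ 88.47°

By the law of cosines, cos D = (f² + e² − d²) / (2·f·e) ≈ 0.02671, so ∠D ≈ 88.47°.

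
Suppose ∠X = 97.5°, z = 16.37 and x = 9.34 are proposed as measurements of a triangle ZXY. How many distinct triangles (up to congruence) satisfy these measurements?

z·sin X = 16.37·sin(97.5°) ≈ 16.23.
Since ∠X is not acute, a triangle exists only if x > z; here x ≤ z, so there is no triangle.

0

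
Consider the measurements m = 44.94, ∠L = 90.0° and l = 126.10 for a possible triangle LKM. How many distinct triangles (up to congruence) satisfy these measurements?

1

m·sin L = 44.94·sin(90.0°) ≈ 44.94.
Since ∠L is not acute, a triangle exists only if l > m; here l > m, so there is exactly one triangle.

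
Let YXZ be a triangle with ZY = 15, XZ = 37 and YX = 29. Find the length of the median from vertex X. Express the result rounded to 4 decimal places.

32.3844

Median from X: ½√(2·YX² + 2·XZ² − ZY²) ≈ 32.384.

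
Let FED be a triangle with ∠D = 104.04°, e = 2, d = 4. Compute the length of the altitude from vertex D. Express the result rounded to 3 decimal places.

1.461

Law of sines: sin E = e·sin D/d ≈ 0.48506.
Since d ≥ e, only the acute value applies: ∠E ≈ 29.02°.
Then ∠F = 180° − ∠D − ∠E ≈ 46.94°.
Law of sines gives f = d·sin F/sin D ≈ 3.0127.
Area = ½·d·e·sin F ≈ 2.9227.
The altitude from D has length 2·area/d ≈ 1.4614.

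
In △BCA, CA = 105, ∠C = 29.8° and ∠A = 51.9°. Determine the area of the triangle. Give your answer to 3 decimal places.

The third angle is ∠B = 180° − ∠C − ∠A = 98.30°.
Law of sines: AB = CA·sin C/sin B ≈ 52.735.
Law of sines: BC = CA·sin A/sin B ≈ 83.503.
Area = ½·CA·AB·sin A ≈ 2178.7.

area ≈ 2178.683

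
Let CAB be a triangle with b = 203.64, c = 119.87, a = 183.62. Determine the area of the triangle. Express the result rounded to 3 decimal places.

10880.268

Semiperimeter s = (119.87 + 183.62 + 203.64)/2 = 253.56.
Heron's formula: area = √(253.56·133.69·69.945·49.925) ≈ 10880.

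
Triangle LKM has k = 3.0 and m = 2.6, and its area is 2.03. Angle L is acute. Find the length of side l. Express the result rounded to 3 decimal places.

1.562

From area = ½·k·m·sin L, we get sin L = 2·area/(k·m) ≈ 0.52051.
Taking the acute solution, ∠L ≈ 31.37°.
Law of cosines then gives l ≈ 1.562.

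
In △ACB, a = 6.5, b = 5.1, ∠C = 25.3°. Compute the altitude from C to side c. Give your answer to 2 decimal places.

By the law of cosines, c² = b² + a² − 2·b·a·cos C = 8.3193, so c ≈ 2.8843.
Area = ½·b·a·sin C ≈ 7.0835.
The altitude from C has length 2·area/c ≈ 4.9117.

h_C ≈ 4.91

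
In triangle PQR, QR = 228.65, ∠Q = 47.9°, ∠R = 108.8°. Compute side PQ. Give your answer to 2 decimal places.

547.22

The third angle is ∠P = 180° − ∠Q − ∠R = 23.30°.
Law of sines: PQ = QR·sin R/sin P ≈ 547.22.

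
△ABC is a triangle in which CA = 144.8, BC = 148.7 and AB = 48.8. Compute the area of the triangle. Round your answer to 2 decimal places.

3519.56

Semiperimeter s = (148.7 + 144.8 + 48.8)/2 = 171.15.
Heron's formula: area = √(171.15·22.45·26.35·122.35) ≈ 3519.6.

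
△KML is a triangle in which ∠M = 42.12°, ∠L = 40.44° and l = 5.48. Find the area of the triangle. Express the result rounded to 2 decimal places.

The third angle is ∠K = 180° − ∠M − ∠L = 97.44°.
Law of sines: k = l·sin K/sin L ≈ 8.3772.
Law of sines: m = l·sin M/sin L ≈ 5.6662.
Area = ½·l·k·sin M ≈ 15.395.

15.39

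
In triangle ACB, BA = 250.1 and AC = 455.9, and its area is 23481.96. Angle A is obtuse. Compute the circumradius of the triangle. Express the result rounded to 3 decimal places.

839.442

From area = ½·BA·AC·sin A, we get sin A = 2·area/(BA·AC) ≈ 0.41189.
Taking the obtuse solution, ∠A ≈ 155.68°.
Law of cosines then gives CB ≈ 691.52.
Circumradius = CB/(2 sin A) ≈ 839.44.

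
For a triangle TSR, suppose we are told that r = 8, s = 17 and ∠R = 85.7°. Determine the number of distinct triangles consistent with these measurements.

0

s·sin R = 17·sin(85.7°) ≈ 16.95.
Since r = 8 < 16.95 = s sin R, no triangle exists.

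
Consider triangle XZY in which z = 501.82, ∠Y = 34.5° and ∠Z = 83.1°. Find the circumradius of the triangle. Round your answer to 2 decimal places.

252.74

The third angle is ∠X = 180° − ∠Z − ∠Y = 62.40°.
Law of sines: x = z·sin X/sin Z ≈ 447.96.
Law of sines: y = z·sin Y/sin Z ≈ 286.31.
Circumradius = z/(2 sin Z) ≈ 252.74.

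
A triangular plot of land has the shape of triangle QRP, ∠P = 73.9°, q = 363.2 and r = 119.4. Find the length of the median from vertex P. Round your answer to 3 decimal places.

By the law of cosines, p² = q² + r² − 2·q·r·cos P = 1.2212e+05, so p ≈ 349.45.
Median from P: ½√(2·q² + 2·r² − p²) ≈ 206.29.

m_P ≈ 206.290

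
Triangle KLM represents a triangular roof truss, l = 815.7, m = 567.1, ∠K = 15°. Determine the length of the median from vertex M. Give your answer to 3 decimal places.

By the law of cosines, k² = l² + m² − 2·l·m·cos K = 93326, so k ≈ 305.49.
Median from M: ½√(2·k² + 2·l² − m²) ≈ 546.76.

m_M ≈ 546.759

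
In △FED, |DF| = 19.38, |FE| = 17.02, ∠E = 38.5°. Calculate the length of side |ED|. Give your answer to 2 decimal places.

29.55

Law of sines: sin D = |FE|·sin E/|DF| ≈ 0.54671.
Since |DF| ≥ |FE|, only the acute value applies: ∠D ≈ 33.14°.
Then ∠F = 180° − ∠E − ∠D ≈ 108.36°.
Law of sines gives |ED| = |DF|·sin F/sin E ≈ 29.547.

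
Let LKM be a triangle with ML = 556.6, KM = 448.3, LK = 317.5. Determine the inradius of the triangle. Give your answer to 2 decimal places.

Semiperimeter s = (448.3 + 556.6 + 317.5)/2 = 661.2.
Heron's formula: area = √(661.2·212.9·104.6·343.7) ≈ 71139.
Inradius = area/s = 71139/661.2 ≈ 107.59.

r ≈ 107.59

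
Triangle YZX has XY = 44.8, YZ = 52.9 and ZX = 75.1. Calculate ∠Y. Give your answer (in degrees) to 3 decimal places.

By the law of cosines, cos Y = (XY² + YZ² − ZX²) / (2·XY·YZ) ≈ -0.17607, so ∠Y ≈ 100.14°.

100.141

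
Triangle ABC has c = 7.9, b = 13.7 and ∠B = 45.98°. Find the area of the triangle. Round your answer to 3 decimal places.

area ≈ 51.004

Law of sines: sin C = c·sin B/b ≈ 0.41466.
Since b ≥ c, only the acute value applies: ∠C ≈ 24.50°.
Then ∠A = 180° − ∠B − ∠C ≈ 109.52°.
Law of sines gives a = b·sin A/sin B ≈ 17.956.
Area = ½·b·c·sin A ≈ 51.004.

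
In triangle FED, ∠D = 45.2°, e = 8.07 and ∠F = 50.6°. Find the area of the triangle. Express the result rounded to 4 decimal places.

The third angle is ∠E = 180° − ∠D − ∠F = 84.20°.
Law of sines: f = e·sin F/sin E ≈ 6.268.
Law of sines: d = e·sin D/sin E ≈ 5.7557.
Area = ½·e·f·sin D ≈ 17.946.

17.9462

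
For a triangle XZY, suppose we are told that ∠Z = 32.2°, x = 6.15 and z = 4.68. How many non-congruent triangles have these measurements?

x·sin Z = 6.15·sin(32.2°) ≈ 3.277.
Since x sin Z < z < x (3.277 < 4.68 < 6.15), two triangles exist.

2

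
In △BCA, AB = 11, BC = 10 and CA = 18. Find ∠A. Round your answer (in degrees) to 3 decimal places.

29.400

By the law of cosines, cos A = (CA² + AB² − BC²) / (2·CA·AB) ≈ 0.87121, so ∠A ≈ 29.40°.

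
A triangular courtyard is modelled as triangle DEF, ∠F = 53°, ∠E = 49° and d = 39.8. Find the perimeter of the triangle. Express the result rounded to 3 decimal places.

perimeter ≈ 103.004

The third angle is ∠D = 180° − ∠E − ∠F = 78.00°.
Law of sines: e = d·sin E/sin D ≈ 30.708.
Law of sines: f = d·sin F/sin D ≈ 32.496.
Semiperimeter s = (39.8+30.708+32.496)/2 = 51.502.
Perimeter = 39.8 + 30.708 + 32.496 = 103.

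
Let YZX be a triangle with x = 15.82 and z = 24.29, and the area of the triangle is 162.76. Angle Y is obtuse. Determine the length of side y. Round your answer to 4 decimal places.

35.3367

From area = ½·z·x·sin Y, we get sin Y = 2·area/(z·x) ≈ 0.84712.
Taking the obtuse solution, ∠Y ≈ 122.10°.
Law of cosines then gives y ≈ 35.337.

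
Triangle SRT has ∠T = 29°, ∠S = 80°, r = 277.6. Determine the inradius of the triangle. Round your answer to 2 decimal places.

The third angle is ∠R = 180° − ∠T − ∠S = 71.00°.
Law of sines: s = r·sin S/sin R ≈ 289.14.
Law of sines: t = r·sin T/sin R ≈ 142.34.
Area = ½·r·s·sin T ≈ 19456.
Semiperimeter p = (289.14+277.6+142.34)/2 = 354.54.
Inradius = area/p = 19456/354.54 ≈ 54.878.

54.88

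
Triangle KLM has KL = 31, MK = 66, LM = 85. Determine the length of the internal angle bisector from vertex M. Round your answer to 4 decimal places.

t_M ≈ 73.3045

By the law of cosines, cos M = (LM² + MK² − KL²) / (2·LM·MK) ≈ 0.94652, so ∠M ≈ 18.82°.
The bisector from M has length 2·LM·MK·cos(∠M/2)/(LM+MK) ≈ 73.305.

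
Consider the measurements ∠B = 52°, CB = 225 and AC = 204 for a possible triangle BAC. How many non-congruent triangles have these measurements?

CB·sin B = 225·sin(52°) ≈ 177.3.
Since CB sin B < AC < CB (177.3 < 204 < 225), two triangles exist.

2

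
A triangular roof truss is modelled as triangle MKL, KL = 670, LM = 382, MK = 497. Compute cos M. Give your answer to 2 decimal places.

cos M ≈ -0.15

By the law of cosines, cos M = (LM² + MK² − KL²) / (2·LM·MK) ≈ -0.14739, so ∠M ≈ 98.48°.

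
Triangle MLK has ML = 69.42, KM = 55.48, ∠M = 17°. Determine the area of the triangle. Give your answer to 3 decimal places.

563.023

Area = ½·KM·ML·sin M ≈ 563.02.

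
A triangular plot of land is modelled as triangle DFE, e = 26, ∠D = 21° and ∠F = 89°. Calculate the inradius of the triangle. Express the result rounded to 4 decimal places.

4.0542

The third angle is ∠E = 180° − ∠D − ∠F = 70.00°.
Law of sines: d = e·sin D/sin E ≈ 9.9155.
Law of sines: f = e·sin F/sin E ≈ 27.664.
Area = ½·e·d·sin F ≈ 128.88.
Semiperimeter s = (9.9155+27.664+26)/2 = 31.79.
Inradius = area/s = 128.88/31.79 ≈ 4.0542.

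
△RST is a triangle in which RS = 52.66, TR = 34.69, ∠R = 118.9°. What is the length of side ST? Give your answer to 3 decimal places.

By the law of cosines, ST² = TR² + RS² − 2·TR·RS·cos R = 5742.2, so ST ≈ 75.777.

75.777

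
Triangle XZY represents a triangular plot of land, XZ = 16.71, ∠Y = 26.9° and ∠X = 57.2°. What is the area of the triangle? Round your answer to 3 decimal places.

area ≈ 258.008

The third angle is ∠Z = 180° − ∠Y − ∠X = 95.90°.
Law of sines: ZY = XZ·sin X/sin Y ≈ 31.045.
Law of sines: YX = XZ·sin Z/sin Y ≈ 36.738.
Area = ½·XZ·ZY·sin Z ≈ 258.01.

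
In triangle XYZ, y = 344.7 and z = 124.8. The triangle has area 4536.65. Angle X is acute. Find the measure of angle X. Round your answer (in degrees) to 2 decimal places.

12.18

From area = ½·y·z·sin X, we get sin X = 2·area/(y·z) ≈ 0.21092.
Taking the acute solution, ∠X ≈ 12.18°.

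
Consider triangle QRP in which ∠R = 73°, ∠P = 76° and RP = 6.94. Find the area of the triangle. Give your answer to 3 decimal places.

43.386

The third angle is ∠Q = 180° − ∠R − ∠P = 31.00°.
Law of sines: PQ = RP·sin R/sin Q ≈ 12.886.
Law of sines: QR = RP·sin P/sin Q ≈ 13.074.
Area = ½·RP·PQ·sin P ≈ 43.386.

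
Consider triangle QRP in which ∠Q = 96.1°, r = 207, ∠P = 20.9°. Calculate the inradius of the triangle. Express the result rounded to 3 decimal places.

The third angle is ∠R = 180° − ∠P − ∠Q = 63.00°.
Law of sines: q = r·sin Q/sin R ≈ 231.01.
Law of sines: p = r·sin P/sin R ≈ 82.878.
Area = ½·r·q·sin P ≈ 8529.3.
Semiperimeter s = (231.01+207+82.878)/2 = 260.44.
Inradius = area/s = 8529.3/260.44 ≈ 32.749.

32.749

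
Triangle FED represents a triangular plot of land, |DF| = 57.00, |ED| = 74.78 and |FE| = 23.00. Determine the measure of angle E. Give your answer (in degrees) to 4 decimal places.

By the law of cosines, cos E = (|FE|² + |ED|² − |DF|²) / (2·|FE|·|ED|) ≈ 0.83493, so ∠E ≈ 33.39°.

33.3918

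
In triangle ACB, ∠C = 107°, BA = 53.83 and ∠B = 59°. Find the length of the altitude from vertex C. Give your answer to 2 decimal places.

h_C ≈ 11.67

The third angle is ∠A = 180° − ∠C − ∠B = 14.00°.
Law of sines: CB = BA·sin A/sin C ≈ 13.618.
Law of sines: AC = BA·sin B/sin C ≈ 48.25.
Area = ½·BA·CB·sin B ≈ 314.17.
The altitude from C has length 2·area/BA ≈ 11.673.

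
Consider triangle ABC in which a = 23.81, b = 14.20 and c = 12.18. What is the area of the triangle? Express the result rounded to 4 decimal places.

area ≈ 67.3606

Semiperimeter s = (23.81 + 14.2 + 12.18)/2 = 25.095.
Heron's formula: area = √(25.095·1.285·10.895·12.915) ≈ 67.361.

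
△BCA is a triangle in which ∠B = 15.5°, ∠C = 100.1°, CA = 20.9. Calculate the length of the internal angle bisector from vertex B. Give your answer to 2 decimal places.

The third angle is ∠A = 180° − ∠B − ∠C = 64.40°.
Law of sines: AB = CA·sin C/sin B ≈ 76.995.
Law of sines: BC = CA·sin A/sin B ≈ 70.53.
The bisector from B has length 2·AB·BC·cos(∠B/2)/(AB+BC) ≈ 72.949.

72.95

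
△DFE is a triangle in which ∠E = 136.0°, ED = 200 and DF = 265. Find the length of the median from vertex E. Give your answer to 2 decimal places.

76.08

Law of sines: sin F = ED·sin E/DF ≈ 0.52427.
Since DF ≥ ED, only the acute value applies: ∠F ≈ 31.62°.
Then ∠D = 180° − ∠E − ∠F ≈ 12.38°.
Law of sines gives FE = DF·sin D/sin E ≈ 81.793.
Median from E: ½√(2·FE² + 2·ED² − DF²) ≈ 76.084.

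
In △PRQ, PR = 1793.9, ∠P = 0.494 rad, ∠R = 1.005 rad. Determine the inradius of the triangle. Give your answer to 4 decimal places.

310.0643

The third angle is ∠Q = π − ∠P − ∠R = 1.643 rad.
Law of sines: RQ = PR·sin P/sin Q ≈ 852.78.
Law of sines: QP = PR·sin R/sin Q ≈ 1518.3.
Area = ½·PR·RQ·sin R ≈ 6.457e+05.
Semiperimeter s = (852.78+1518.3+1793.9)/2 = 2082.5.
Inradius = area/s = 6.457e+05/2082.5 ≈ 310.06.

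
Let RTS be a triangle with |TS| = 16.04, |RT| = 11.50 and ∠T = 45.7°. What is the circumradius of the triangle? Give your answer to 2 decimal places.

8.02

By the law of cosines, |SR|² = |RT|² + |TS|² − 2·|RT|·|TS|·cos T = 131.87, so |SR| ≈ 11.484.
Area = ½·|RT|·|TS|·sin T ≈ 66.008.
Circumradius = |SR|/(2 sin T) ≈ 8.0227.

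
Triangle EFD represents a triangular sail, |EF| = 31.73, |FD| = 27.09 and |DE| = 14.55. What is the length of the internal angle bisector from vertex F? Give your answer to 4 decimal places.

28.4072

By the law of cosines, cos F = (|EF|² + |FD|² − |DE|²) / (2·|EF|·|FD|) ≈ 0.88938, so ∠F ≈ 27.20°.
The bisector from F has length 2·|EF|·|FD|·cos(∠F/2)/(|EF|+|FD|) ≈ 28.407.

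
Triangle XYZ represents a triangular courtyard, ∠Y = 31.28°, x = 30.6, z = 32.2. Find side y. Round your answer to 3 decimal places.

By the law of cosines, y² = z² + x² − 2·z·x·cos Y = 289.01, so y ≈ 17.

17.000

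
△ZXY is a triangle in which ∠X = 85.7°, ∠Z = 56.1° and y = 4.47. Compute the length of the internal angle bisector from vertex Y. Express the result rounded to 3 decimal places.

The third angle is ∠Y = 180° − ∠Z − ∠X = 38.20°.
Law of sines: z = y·sin Z/sin Y ≈ 5.9995.
Law of sines: x = y·sin X/sin Y ≈ 7.2079.
The bisector from Y has length 2·z·x·cos(∠Y/2)/(z+x) ≈ 6.1879.

t_Y ≈ 6.188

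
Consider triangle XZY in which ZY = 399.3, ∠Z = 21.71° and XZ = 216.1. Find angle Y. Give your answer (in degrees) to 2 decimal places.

By the law of cosines, YX² = XZ² + ZY² − 2·XZ·ZY·cos Z = 45804, so YX ≈ 214.02.
Law of cosines again: cos Y = (ZY² + YX² − XZ²)/(2·ZY·YX) ≈ 0.92763, so ∠Y ≈ 21.93°.

21.93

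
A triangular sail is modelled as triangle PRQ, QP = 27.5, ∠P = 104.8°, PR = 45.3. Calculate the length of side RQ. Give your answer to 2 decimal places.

By the law of cosines, RQ² = QP² + PR² − 2·QP·PR·cos P = 3444.8, so RQ ≈ 58.692.

58.69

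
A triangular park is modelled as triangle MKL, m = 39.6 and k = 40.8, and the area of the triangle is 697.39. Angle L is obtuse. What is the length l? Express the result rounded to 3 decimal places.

69.741

From area = ½·m·k·sin L, we get sin L = 2·area/(m·k) ≈ 0.86328.
Taking the obtuse solution, ∠L ≈ 120.31°.
Law of cosines then gives l ≈ 69.741.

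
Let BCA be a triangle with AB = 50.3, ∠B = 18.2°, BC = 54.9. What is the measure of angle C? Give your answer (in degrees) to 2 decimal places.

65.63

By the law of cosines, CA² = AB² + BC² − 2·AB·BC·cos B = 297.46, so CA ≈ 17.247.
Law of cosines again: cos C = (BC² + CA² − AB²)/(2·BC·CA) ≈ 0.41262, so ∠C ≈ 65.63°.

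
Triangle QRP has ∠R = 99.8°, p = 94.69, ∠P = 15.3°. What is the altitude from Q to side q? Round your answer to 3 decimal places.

The third angle is ∠Q = 180° − ∠R − ∠P = 64.90°.
Law of sines: q = p·sin Q/sin P ≈ 324.96.
Law of sines: r = p·sin R/sin P ≈ 353.61.
Area = ½·p·q·sin R ≈ 15161.
The altitude from Q has length 2·area/q ≈ 93.308.

93.308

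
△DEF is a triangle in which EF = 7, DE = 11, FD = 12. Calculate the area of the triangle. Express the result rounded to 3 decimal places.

Semiperimeter s = (7 + 12 + 11)/2 = 15.
Heron's formula: area = √(15·8·3·4) ≈ 37.947.

area ≈ 37.947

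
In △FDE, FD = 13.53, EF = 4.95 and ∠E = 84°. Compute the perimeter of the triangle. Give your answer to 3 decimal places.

Law of sines: sin D = EF·sin E/FD ≈ 0.36385.
Since FD ≥ EF, only the acute value applies: ∠D ≈ 21.34°.
Then ∠F = 180° − ∠E − ∠D ≈ 74.66°.
Law of sines gives DE = FD·sin F/sin E ≈ 13.12.
Semiperimeter s = (13.12+4.95+13.53)/2 = 15.8.
Perimeter = 13.12 + 4.95 + 13.53 = 31.6.

31.600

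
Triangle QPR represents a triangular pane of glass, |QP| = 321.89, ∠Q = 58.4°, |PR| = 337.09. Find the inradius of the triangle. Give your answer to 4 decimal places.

Law of sines: sin R = |QP|·sin Q/|PR| ≈ 0.81332.
Since |PR| ≥ |QP|, only the acute value applies: ∠R ≈ 54.42°.
Then ∠P = 180° − ∠Q − ∠R ≈ 67.18°.
Law of sines gives |RQ| = |PR|·sin P/sin Q ≈ 364.79.
Area = ½·|PR|·|QP|·sin P ≈ 50006.
Semiperimeter s = (337.09+364.79+321.89)/2 = 511.88.
Inradius = area/s = 50006/511.88 ≈ 97.69.

r ≈ 97.6896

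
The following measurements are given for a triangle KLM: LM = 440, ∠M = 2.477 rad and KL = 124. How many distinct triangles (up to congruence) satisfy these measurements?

0

LM·sin M = 440·sin(2.477 rad) ≈ 271.4.
Since ∠M is not acute, a triangle exists only if KL > LM; here KL ≤ LM, so there is no triangle.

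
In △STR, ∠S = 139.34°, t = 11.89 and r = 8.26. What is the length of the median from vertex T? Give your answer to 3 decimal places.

m_T ≈ 13.344

By the law of cosines, s² = t² + r² − 2·t·r·cos S = 358.6, so s ≈ 18.937.
Median from T: ½√(2·r² + 2·s² − t²) ≈ 13.344.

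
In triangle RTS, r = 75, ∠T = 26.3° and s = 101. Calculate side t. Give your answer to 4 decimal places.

47.3733

By the law of cosines, t² = s² + r² − 2·s·r·cos T = 2244.2, so t ≈ 47.373.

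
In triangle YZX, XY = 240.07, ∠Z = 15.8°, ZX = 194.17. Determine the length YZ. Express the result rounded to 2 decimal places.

421.01

Law of sines: sin Y = ZX·sin Z/XY ≈ 0.22022.
Since XY ≥ ZX, only the acute value applies: ∠Y ≈ 12.72°.
Then ∠X = 180° − ∠Z − ∠Y ≈ 151.48°.
Law of sines gives YZ = XY·sin X/sin Z ≈ 421.01.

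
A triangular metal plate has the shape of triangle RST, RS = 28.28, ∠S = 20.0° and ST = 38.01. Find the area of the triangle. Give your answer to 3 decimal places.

183.823

Area = ½·RS·ST·sin S ≈ 183.82.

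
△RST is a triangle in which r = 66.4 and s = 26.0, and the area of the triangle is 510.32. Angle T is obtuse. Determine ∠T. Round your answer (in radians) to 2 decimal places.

From area = ½·r·s·sin T, we get sin T = 2·area/(r·s) ≈ 0.59120.
Taking the obtuse solution, ∠T ≈ 2.509 rad.

∠T ≈ 2.51 rad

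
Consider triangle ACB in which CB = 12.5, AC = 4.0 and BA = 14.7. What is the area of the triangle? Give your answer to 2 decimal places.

Semiperimeter s = (12.5 + 14.7 + 4)/2 = 15.6.
Heron's formula: area = √(15.6·3.1·0.9·11.6) ≈ 22.469.

22.47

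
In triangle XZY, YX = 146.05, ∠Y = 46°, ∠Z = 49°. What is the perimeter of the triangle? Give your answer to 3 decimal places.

perimeter ≈ 478.037

The third angle is ∠X = 180° − ∠Z − ∠Y = 85.00°.
Law of sines: ZY = YX·sin X/sin Z ≈ 192.78.
Law of sines: XZ = YX·sin Y/sin Z ≈ 139.21.
Semiperimeter s = (192.78+146.05+139.21)/2 = 239.02.
Perimeter = 192.78 + 146.05 + 139.21 = 478.04.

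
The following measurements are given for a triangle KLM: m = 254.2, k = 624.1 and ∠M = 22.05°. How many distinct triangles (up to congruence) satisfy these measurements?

k·sin M = 624.1·sin(22.05°) ≈ 234.3.
Since k sin M < m < k (234.3 < 254.2 < 624.1), two triangles exist.

2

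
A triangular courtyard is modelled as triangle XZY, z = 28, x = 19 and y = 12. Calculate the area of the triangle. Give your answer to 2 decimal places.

Semiperimeter s = (19 + 28 + 12)/2 = 29.5.
Heron's formula: area = √(29.5·10.5·1.5·17.5) ≈ 90.172.

area ≈ 90.17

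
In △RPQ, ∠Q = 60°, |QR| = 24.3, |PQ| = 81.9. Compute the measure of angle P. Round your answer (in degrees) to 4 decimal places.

By the law of cosines, |RP|² = |PQ|² + |QR|² − 2·|PQ|·|QR|·cos Q = 5307.9, so |RP| ≈ 72.856.
Law of cosines again: cos P = (|RP|² + |PQ|² − |QR|²)/(2·|RP|·|PQ|) ≈ 0.95737, so ∠P ≈ 16.79°.

16.7892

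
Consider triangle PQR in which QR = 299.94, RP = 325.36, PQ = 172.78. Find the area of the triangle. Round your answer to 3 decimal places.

area ≈ 25675.786

Semiperimeter s = (299.94 + 325.36 + 172.78)/2 = 399.04.
Heron's formula: area = √(399.04·99.1·73.68·226.26) ≈ 25676.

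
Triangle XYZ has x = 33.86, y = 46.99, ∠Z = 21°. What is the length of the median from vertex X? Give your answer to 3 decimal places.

31.769

By the law of cosines, z² = x² + y² − 2·x·y·cos Z = 383.75, so z ≈ 19.59.
Median from X: ½√(2·y² + 2·z² − x²) ≈ 31.769.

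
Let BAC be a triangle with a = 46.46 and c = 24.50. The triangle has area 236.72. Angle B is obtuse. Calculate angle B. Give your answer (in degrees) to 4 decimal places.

From area = ½·a·c·sin B, we get sin B = 2·area/(a·c) ≈ 0.41593.
Taking the obtuse solution, ∠B ≈ 155.42°.

155.4221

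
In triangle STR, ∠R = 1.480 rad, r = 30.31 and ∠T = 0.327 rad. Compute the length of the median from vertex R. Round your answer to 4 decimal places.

The third angle is ∠S = π − ∠T − ∠R = 1.335 rad.
Law of sines: s = r·sin S/sin R ≈ 29.59.
Law of sines: t = r·sin T/sin R ≈ 9.7759.
Median from R: ½√(2·s² + 2·t² − r²) ≈ 15.997.

15.9970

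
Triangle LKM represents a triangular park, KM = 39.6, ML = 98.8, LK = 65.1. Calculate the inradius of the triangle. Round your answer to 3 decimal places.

Semiperimeter s = (39.6 + 98.8 + 65.1)/2 = 101.75.
Heron's formula: area = √(101.75·62.15·2.95·36.65) ≈ 826.87.
Inradius = area/s = 826.87/101.75 ≈ 8.1265.

r ≈ 8.126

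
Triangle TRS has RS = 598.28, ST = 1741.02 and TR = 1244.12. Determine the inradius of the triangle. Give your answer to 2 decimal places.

Semiperimeter s = (598.28 + 1741 + 1244.1)/2 = 1791.7.
Heron's formula: area = √(1791.7·1193.4·50.69·547.59) ≈ 2.4362e+05.
Inradius = area/s = 2.4362e+05/1791.7 ≈ 135.97.

135.97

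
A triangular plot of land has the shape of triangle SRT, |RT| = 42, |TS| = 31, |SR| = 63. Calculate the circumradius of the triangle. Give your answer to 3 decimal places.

By the law of cosines, cos S = (|TS|² + |SR|² − |RT|²) / (2·|TS|·|SR|) ≈ 0.81055, so ∠S ≈ 35.85°.
Circumradius = |RT|/(2 sin S) ≈ 35.856.

35.856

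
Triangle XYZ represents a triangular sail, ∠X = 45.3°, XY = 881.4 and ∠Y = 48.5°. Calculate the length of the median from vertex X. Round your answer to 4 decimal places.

The third angle is ∠Z = 180° − ∠X − ∠Y = 86.20°.
Law of sines: YZ = XY·sin X/sin Z ≈ 627.88.
Law of sines: ZX = XY·sin Y/sin Z ≈ 661.58.
Median from X: ½√(2·ZX² + 2·XY² − YZ²) ≈ 713.25.

m_X ≈ 713.2473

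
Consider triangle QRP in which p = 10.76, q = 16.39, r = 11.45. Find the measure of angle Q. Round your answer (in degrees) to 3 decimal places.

95.065

By the law of cosines, cos Q = (r² + p² − q²) / (2·r·p) ≈ -0.08828, so ∠Q ≈ 95.06°.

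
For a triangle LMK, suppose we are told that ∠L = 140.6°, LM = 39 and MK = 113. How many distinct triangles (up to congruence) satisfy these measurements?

LM·sin L = 39·sin(140.6°) ≈ 24.75.
Since ∠L is not acute, a triangle exists only if MK > LM; here MK > LM, so there is exactly one triangle.

1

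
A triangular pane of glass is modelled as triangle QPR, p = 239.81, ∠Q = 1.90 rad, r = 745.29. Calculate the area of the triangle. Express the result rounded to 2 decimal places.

84565.16

Area = ½·p·r·sin Q ≈ 84565.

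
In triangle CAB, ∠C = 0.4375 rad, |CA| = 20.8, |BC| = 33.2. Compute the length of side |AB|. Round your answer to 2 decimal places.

16.85

By the law of cosines, |AB|² = |BC|² + |CA|² − 2·|BC|·|CA|·cos C = 283.84, so |AB| ≈ 16.848.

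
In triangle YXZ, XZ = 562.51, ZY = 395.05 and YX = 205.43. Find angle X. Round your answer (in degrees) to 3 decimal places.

28.785

By the law of cosines, cos X = (YX² + XZ² − ZY²) / (2·YX·XZ) ≈ 0.87643, so ∠X ≈ 28.79°.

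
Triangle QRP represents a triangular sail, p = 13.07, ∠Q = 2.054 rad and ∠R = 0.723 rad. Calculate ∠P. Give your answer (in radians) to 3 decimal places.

The third angle is ∠P = π − ∠Q − ∠R = 0.365 rad.

∠P ≈ 0.365 rad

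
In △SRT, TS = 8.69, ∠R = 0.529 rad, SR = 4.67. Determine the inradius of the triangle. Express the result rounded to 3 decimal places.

1.134

Law of sines: sin T = SR·sin R/TS ≈ 0.27121.
Since TS ≥ SR, only the acute value applies: ∠T ≈ 0.275 rad.
Then ∠S = π − ∠R − ∠T ≈ 2.338 rad.
Law of sines gives RT = TS·sin S/sin R ≈ 12.396.
Area = ½·TS·SR·sin S ≈ 14.607.
Semiperimeter s = (12.396+8.69+4.67)/2 = 12.878.
Inradius = area/s = 14.607/12.878 ≈ 1.1343.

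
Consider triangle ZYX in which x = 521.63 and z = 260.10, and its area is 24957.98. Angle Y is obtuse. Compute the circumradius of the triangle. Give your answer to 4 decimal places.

R ≈ 1045.7311

From area = ½·x·z·sin Y, we get sin Y = 2·area/(x·z) ≈ 0.36791.
Taking the obtuse solution, ∠Y ≈ 158.41°.
Law of cosines then gives y ≈ 769.46.
Circumradius = y/(2 sin Y) ≈ 1045.7.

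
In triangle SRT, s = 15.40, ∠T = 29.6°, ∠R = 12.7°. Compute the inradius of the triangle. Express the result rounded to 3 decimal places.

1.206

The third angle is ∠S = 180° − ∠R − ∠T = 137.70°.
Law of sines: r = s·sin R/sin S ≈ 5.0306.
Law of sines: t = s·sin T/sin S ≈ 11.302.
Area = ½·s·r·sin T ≈ 19.133.
Semiperimeter p = (15.4+5.0306+11.302)/2 = 15.867.
Inradius = area/p = 19.133/15.867 ≈ 1.2059.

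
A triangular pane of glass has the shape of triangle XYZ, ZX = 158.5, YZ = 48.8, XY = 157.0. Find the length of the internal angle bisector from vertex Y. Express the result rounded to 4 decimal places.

t_Y ≈ 55.8309

By the law of cosines, cos Y = (XY² + YZ² − ZX²) / (2·XY·YZ) ≈ 0.12453, so ∠Y ≈ 82.85°.
The bisector from Y has length 2·XY·YZ·cos(∠Y/2)/(XY+YZ) ≈ 55.831.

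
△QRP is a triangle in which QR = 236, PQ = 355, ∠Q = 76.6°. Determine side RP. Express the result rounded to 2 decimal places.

378.01

By the law of cosines, RP² = PQ² + QR² − 2·PQ·QR·cos Q = 1.4289e+05, so RP ≈ 378.01.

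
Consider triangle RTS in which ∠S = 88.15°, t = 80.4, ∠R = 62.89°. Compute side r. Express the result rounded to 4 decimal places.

147.8044

The third angle is ∠T = 180° − ∠S − ∠R = 28.96°.
Law of sines: r = t·sin R/sin T ≈ 147.8.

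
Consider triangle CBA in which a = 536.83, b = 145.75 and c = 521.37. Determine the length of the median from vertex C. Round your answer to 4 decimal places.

Median from C: ½√(2·b² + 2·a² − c²) ≈ 294.55.

294.5473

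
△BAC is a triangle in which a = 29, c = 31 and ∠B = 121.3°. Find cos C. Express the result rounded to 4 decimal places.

0.8623

By the law of cosines, b² = a² + c² − 2·a·c·cos B = 2736.1, so b ≈ 52.308.
Law of cosines again: cos C = (b² + a² − c²)/(2·b·a) ≈ 0.86230, so ∠C ≈ 30.42°.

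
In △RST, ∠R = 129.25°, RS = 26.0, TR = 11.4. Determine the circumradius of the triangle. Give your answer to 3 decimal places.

22.189

By the law of cosines, ST² = TR² + RS² − 2·TR·RS·cos R = 1181, so ST ≈ 34.366.
Area = ½·TR·RS·sin R ≈ 114.76.
Circumradius = ST/(2 sin R) ≈ 22.189.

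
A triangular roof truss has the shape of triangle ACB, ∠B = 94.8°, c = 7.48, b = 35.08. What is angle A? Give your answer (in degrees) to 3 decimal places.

72.932

Law of sines: sin C = c·sin B/b ≈ 0.21248.
Since b ≥ c, only the acute value applies: ∠C ≈ 12.27°.
Then ∠A = 180° − ∠B − ∠C ≈ 72.93°.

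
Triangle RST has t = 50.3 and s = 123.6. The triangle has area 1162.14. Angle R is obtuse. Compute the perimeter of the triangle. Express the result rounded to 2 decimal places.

perimeter ≈ 345.19

From area = ½·s·t·sin R, we get sin R = 2·area/(s·t) ≈ 0.37385.
Taking the obtuse solution, ∠R ≈ 2.758 rad.
Law of cosines then gives r ≈ 171.29.
Perimeter = 171.29 + 123.6 + 50.3 = 345.19.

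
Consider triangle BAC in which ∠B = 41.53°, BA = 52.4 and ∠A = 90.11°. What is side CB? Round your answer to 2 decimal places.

70.12

The third angle is ∠C = 180° − ∠B − ∠A = 48.36°.
Law of sines: CB = BA·sin A/sin C ≈ 70.116.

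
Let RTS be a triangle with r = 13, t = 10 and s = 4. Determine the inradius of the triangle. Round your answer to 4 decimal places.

1.1097

Semiperimeter p = (13 + 10 + 4)/2 = 13.5.
Heron's formula: area = √(13.5·0.5·3.5·9.5) ≈ 14.981.
Inradius = area/p = 14.981/13.5 ≈ 1.1097.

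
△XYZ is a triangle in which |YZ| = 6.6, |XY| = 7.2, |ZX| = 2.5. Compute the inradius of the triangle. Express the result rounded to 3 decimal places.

r ≈ 1.010

Semiperimeter s = (6.6 + 2.5 + 7.2)/2 = 8.15.
Heron's formula: area = √(8.15·1.55·5.65·0.95) ≈ 8.2344.
Inradius = area/s = 8.2344/8.15 ≈ 1.0104.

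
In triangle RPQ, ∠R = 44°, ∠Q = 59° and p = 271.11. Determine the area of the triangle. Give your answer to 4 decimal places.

The third angle is ∠P = 180° − ∠Q − ∠R = 77.00°.
Law of sines: r = p·sin R/sin P ≈ 193.28.
Law of sines: q = p·sin Q/sin P ≈ 238.5.
Area = ½·p·r·sin Q ≈ 22458.

22458.1518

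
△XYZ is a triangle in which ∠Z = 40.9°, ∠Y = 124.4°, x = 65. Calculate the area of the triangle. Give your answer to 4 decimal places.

The third angle is ∠X = 180° − ∠Y − ∠Z = 14.70°.
Law of sines: y = x·sin Y/sin X ≈ 211.35.
Law of sines: z = x·sin Z/sin X ≈ 167.71.
Area = ½·x·y·sin Z ≈ 4497.4.

area ≈ 4497.3861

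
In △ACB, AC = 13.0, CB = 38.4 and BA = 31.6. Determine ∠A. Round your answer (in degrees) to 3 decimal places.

By the law of cosines, cos A = (BA² + AC² − CB²) / (2·BA·AC) ≈ -0.37366, so ∠A ≈ 111.94°.

111.942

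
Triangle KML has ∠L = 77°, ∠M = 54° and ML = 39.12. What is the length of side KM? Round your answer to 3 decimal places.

50.506

The third angle is ∠K = 180° − ∠M − ∠L = 49.00°.
Law of sines: KM = ML·sin L/sin K ≈ 50.506.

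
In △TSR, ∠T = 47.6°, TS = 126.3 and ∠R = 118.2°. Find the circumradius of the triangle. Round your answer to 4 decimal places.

The third angle is ∠S = 180° − ∠R − ∠T = 14.20°.
Law of sines: SR = TS·sin T/sin R ≈ 105.83.
Law of sines: RT = TS·sin S/sin R ≈ 35.155.
Circumradius = TS/(2 sin R) ≈ 71.655.

71.6552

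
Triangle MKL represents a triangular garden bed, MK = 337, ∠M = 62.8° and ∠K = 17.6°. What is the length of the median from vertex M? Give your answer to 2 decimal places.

The third angle is ∠L = 180° − ∠M − ∠K = 99.60°.
Law of sines: KL = MK·sin M/sin L ≈ 303.99.
Law of sines: LM = MK·sin K/sin L ≈ 103.35.
Median from M: ½√(2·LM² + 2·MK² − KL²) ≈ 197.54.

m_M ≈ 197.54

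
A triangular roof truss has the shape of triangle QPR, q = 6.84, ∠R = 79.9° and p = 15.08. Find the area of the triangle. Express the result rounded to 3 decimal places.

Area = ½·q·p·sin R ≈ 50.774.

50.774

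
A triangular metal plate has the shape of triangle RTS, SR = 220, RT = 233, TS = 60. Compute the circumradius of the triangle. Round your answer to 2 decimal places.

116.94

By the law of cosines, cos R = (SR² + RT² − TS²) / (2·SR·RT) ≈ 0.96653, so ∠R ≈ 14.86°.
Circumradius = TS/(2 sin R) ≈ 116.94.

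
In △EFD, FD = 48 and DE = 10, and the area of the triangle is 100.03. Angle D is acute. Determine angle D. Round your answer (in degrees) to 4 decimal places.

From area = ½·FD·DE·sin D, we get sin D = 2·area/(FD·DE) ≈ 0.41679.
Taking the acute solution, ∠D ≈ 24.63°.

∠D ≈ 24.6322°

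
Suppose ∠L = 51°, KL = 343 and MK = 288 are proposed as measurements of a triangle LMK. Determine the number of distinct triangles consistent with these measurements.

2

KL·sin L = 343·sin(51°) ≈ 266.6.
Since KL sin L < MK < KL (266.6 < 288 < 343), two triangles exist.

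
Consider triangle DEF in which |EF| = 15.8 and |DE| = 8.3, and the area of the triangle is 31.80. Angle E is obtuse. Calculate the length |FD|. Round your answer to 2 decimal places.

From area = ½·|DE|·|EF|·sin E, we get sin E = 2·area/(|DE|·|EF|) ≈ 0.48498.
Taking the obtuse solution, ∠E ≈ 150.99°.
Law of cosines then gives |FD| ≈ 23.407.

23.41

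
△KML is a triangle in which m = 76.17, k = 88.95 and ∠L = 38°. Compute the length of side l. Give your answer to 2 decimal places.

55.10

By the law of cosines, l² = k² + m² − 2·k·m·cos L = 3035.9, so l ≈ 55.099.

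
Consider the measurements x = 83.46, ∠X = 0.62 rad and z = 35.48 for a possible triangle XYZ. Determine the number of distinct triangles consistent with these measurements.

z·sin X = 35.48·sin(0.62 rad) ≈ 20.62.
Since x ≥ z, exactly one triangle exists.

1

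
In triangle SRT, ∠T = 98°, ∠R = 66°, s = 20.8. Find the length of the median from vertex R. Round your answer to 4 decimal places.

The third angle is ∠S = 180° − ∠R − ∠T = 16.00°.
Law of sines: r = s·sin R/sin S ≈ 68.937.
Law of sines: t = s·sin T/sin S ≈ 74.727.
Median from R: ½√(2·t² + 2·s² − r²) ≈ 42.665.

m_R ≈ 42.6649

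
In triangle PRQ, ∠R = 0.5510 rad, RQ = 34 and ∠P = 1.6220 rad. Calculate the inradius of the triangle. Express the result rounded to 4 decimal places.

The third angle is ∠Q = π − ∠P − ∠R = 0.9686 rad.
Law of sines: QP = RQ·sin R/sin P ≈ 17.824.
Law of sines: PR = RQ·sin Q/sin P ≈ 28.056.
Area = ½·RQ·QP·sin Q ≈ 249.7.
Semiperimeter s = (34+17.824+28.056)/2 = 39.94.
Inradius = area/s = 249.7/39.94 ≈ 6.252.

r ≈ 6.2520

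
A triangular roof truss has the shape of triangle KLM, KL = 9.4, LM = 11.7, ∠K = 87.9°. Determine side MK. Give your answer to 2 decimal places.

7.32

Law of sines: sin M = KL·sin K/LM ≈ 0.80288.
Since LM ≥ KL, only the acute value applies: ∠M ≈ 53.41°.
Then ∠L = 180° − ∠K − ∠M ≈ 38.69°.
Law of sines gives MK = LM·sin L/sin K ≈ 7.3193.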